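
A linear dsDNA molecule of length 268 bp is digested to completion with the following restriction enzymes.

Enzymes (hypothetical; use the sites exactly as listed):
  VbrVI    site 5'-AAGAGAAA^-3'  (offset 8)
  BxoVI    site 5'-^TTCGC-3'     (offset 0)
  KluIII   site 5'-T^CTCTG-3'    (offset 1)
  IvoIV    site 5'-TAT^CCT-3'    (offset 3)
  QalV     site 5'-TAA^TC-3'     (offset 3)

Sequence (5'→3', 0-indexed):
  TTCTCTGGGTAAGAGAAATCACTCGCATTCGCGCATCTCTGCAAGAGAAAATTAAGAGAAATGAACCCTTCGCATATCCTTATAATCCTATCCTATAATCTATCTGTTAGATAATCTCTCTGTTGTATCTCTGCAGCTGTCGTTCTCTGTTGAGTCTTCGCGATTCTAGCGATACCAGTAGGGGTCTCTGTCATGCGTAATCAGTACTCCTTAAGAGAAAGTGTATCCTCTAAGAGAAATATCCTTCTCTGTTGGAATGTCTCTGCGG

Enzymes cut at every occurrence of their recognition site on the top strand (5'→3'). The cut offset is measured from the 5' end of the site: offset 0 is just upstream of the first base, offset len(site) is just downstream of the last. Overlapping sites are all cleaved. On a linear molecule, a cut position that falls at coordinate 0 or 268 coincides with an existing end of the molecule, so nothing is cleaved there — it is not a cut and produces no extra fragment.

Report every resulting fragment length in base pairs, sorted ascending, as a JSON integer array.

Scan for sites:
  VbrVI AAGAGAAA/8: at [10, 42, 53, 212, 231] ⇒ [18, 50, 61, 220, 239]
  BxoVI TTCGC/0: at [27, 68, 156] ⇒ [27, 68, 156]
  KluIII TCTCTG/1: at [1, 35, 116, 127, 143, 184, 245, 259] ⇒ [2, 36, 117, 128, 144, 185, 246, 260]
  IvoIV TATCCT/3: at [74, 88, 223, 239] ⇒ [77, 91, 226, 242]
  QalV TAATC/3: at [82, 95, 111, 197] ⇒ [85, 98, 114, 200]

All cut coordinates (distinct, sorted): [2, 18, 27, 36, 50, 61, 68, 77, 85, 91, 98, 114, 117, 128, 144, 156, 185, 200, 220, 226, 239, 242, 246, 260]

Fragment lengths:
  [0,2): 2 bp
  [2,18): 16 bp
  [18,27): 9 bp
  [27,36): 9 bp
  [36,50): 14 bp
  [50,61): 11 bp
  [61,68): 7 bp
  [68,77): 9 bp
  [77,85): 8 bp
  [85,91): 6 bp
  [91,98): 7 bp
  [98,114): 16 bp
  [114,117): 3 bp
  [117,128): 11 bp
  [128,144): 16 bp
  [144,156): 12 bp
  [156,185): 29 bp
  [185,200): 15 bp
  [200,220): 20 bp
  [220,226): 6 bp
  [226,239): 13 bp
  [239,242): 3 bp
  [242,246): 4 bp
  [246,260): 14 bp
  [260,268): 8 bp

[2,3,3,4,6,6,7,7,8,8,9,9,9,11,11,12,13,14,14,15,16,16,16,20,29]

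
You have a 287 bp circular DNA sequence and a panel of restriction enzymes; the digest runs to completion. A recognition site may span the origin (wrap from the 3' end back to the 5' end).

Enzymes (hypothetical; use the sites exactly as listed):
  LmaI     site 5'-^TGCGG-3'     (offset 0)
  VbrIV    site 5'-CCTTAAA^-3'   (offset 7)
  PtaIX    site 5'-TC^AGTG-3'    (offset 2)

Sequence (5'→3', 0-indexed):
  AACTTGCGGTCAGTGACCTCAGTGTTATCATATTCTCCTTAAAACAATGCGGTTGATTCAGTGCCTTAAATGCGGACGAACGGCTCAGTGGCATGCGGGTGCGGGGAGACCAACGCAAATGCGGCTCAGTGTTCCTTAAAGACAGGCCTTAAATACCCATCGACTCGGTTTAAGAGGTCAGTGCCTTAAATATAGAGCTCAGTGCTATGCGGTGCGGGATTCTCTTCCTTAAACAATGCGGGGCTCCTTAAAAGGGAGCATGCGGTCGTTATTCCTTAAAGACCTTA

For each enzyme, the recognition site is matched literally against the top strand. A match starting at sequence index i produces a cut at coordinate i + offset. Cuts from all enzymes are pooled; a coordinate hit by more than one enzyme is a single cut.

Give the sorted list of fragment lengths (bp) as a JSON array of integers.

[2,3,4,5,6,7,7,7,8,8,9,9,10,11,11,12,13,13,16,16,20,20,21,23,26]

Site scan:
  LmaI TGCGG/0: at [4, 47, 70, 93, 99, 119, 207, 212, 236, 260] ⇒ [4, 47, 70, 93, 99, 119, 207, 212, 236, 260]
  VbrIV CCTTAAA/7: at [36, 63, 133, 146, 183, 226, 245, 273, 282] ⇒ [2, 43, 70, 140, 153, 190, 233, 252, 280]
  PtaIX TCAGTG/2: at [9, 18, 57, 84, 125, 177, 198] ⇒ [11, 20, 59, 86, 127, 179, 200]

Pooled cuts: [2, 4, 11, 20, 43, 47, 59, 70, 86, 93, 99, 119, 127, 140, 153, 179, 190, 200, 207, 212, 233, 236, 252, 260, 280]

Fragments:
  2→4: 2 bp
  4→11: 7 bp
  11→20: 9 bp
  20→43: 23 bp
  43→47: 4 bp
  47→59: 12 bp
  59→70: 11 bp
  70→86: 16 bp
  86→93: 7 bp
  93→99: 6 bp
  99→119: 20 bp
  119→127: 8 bp
  127→140: 13 bp
  140→153: 13 bp
  153→179: 26 bp
  179→190: 11 bp
  190→200: 10 bp
  200→207: 7 bp
  207→212: 5 bp
  212→233: 21 bp
  233→236: 3 bp
  236→252: 16 bp
  252→260: 8 bp
  260→280: 20 bp
  280→2 (wrap): 287-280+2 = 9 bp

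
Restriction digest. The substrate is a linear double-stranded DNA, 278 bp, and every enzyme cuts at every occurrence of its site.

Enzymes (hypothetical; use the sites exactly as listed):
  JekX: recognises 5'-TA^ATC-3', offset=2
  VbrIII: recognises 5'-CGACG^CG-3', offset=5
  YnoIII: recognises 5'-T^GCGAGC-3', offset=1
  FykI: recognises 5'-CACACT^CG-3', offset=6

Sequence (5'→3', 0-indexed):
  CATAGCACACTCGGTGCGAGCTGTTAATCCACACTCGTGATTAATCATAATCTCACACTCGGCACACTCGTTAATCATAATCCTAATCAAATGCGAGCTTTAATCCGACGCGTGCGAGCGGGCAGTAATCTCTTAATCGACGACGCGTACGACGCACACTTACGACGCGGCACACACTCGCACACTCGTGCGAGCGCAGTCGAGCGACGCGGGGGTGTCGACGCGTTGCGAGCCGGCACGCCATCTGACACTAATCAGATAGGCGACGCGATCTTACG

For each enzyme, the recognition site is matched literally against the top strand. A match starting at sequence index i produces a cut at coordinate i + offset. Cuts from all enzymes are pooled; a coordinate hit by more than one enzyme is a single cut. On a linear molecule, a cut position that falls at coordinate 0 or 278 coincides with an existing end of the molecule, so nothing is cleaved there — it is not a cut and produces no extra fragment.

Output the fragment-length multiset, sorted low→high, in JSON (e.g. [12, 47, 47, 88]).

[3,3,4,4,5,6,6,6,7,8,8,8,8,9,9,10,10,10,10,11,11,11,14,14,15,20,22,26]

Scan for sites:
  JekX TAATC/2: at [24, 41, 47, 71, 77, 83, 100, 125, 133, 251] ⇒ [26, 43, 49, 73, 79, 85, 102, 127, 135, 253]
  VbrIII CGACGCG/5: at [105, 140, 162, 204, 218, 263] ⇒ [110, 145, 167, 209, 223, 268]
  YnoIII TGCGAGC/1: at [14, 91, 112, 188, 226] ⇒ [15, 92, 113, 189, 227]
  FykI CACACTCG/6: at [5, 29, 53, 62, 172, 180] ⇒ [11, 35, 59, 68, 178, 186]

Pooled cuts: [11, 15, 26, 35, 43, 49, 59, 68, 73, 79, 85, 92, 102, 110, 113, 127, 135, 145, 167, 178, 186, 189, 209, 223, 227, 253, 268]

Fragment lengths:
  [0,11): 11 bp
  [11,15): 4 bp
  [15,26): 11 bp
  [26,35): 9 bp
  [35,43): 8 bp
  [43,49): 6 bp
  [49,59): 10 bp
  [59,68): 9 bp
  [68,73): 5 bp
  [73,79): 6 bp
  [79,85): 6 bp
  [85,92): 7 bp
  [92,102): 10 bp
  [102,110): 8 bp
  [110,113): 3 bp
  [113,127): 14 bp
  [127,135): 8 bp
  [135,145): 10 bp
  [145,167): 22 bp
  [167,178): 11 bp
  [178,186): 8 bp
  [186,189): 3 bp
  [189,209): 20 bp
  [209,223): 14 bp
  [223,227): 4 bp
  [227,253): 26 bp
  [253,268): 15 bp
  [268,278): 10 bp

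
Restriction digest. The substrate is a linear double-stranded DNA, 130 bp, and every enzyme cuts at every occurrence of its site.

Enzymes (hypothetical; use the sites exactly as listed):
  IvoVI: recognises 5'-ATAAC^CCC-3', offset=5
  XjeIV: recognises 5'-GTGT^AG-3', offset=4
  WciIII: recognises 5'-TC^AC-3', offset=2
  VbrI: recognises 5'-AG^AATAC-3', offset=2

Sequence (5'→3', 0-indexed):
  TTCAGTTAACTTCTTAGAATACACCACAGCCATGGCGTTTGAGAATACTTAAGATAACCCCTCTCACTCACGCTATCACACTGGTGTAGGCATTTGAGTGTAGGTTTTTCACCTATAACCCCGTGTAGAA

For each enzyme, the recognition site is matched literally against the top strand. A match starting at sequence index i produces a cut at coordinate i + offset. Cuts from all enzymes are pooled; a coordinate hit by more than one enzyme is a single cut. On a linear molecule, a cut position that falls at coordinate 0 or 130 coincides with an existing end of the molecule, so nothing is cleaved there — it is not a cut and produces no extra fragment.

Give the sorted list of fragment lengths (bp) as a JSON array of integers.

Site scan:
  IvoVI (ATAACCCC, off=5): starts [53, 114] → cuts [58, 119]
  XjeIV (GTGTAG, off=4): starts [83, 97, 122] → cuts [87, 101, 126]
  WciIII (TCAC, off=2): starts [63, 67, 75, 108] → cuts [65, 69, 77, 110]
  VbrI (AGAATAC, off=2): starts [15, 41] → cuts [17, 43]

All cut coordinates (distinct, sorted): [17, 43, 58, 65, 69, 77, 87, 101, 110, 119, 126]

Fragments:
  [0,17): 17 bp
  [17,43): 26 bp
  [43,58): 15 bp
  [58,65): 7 bp
  [65,69): 4 bp
  [69,77): 8 bp
  [77,87): 10 bp
  [87,101): 14 bp
  [101,110): 9 bp
  [110,119): 9 bp
  [119,126): 7 bp
  [126,130): 4 bp

[4,4,7,7,8,9,9,10,14,15,17,26]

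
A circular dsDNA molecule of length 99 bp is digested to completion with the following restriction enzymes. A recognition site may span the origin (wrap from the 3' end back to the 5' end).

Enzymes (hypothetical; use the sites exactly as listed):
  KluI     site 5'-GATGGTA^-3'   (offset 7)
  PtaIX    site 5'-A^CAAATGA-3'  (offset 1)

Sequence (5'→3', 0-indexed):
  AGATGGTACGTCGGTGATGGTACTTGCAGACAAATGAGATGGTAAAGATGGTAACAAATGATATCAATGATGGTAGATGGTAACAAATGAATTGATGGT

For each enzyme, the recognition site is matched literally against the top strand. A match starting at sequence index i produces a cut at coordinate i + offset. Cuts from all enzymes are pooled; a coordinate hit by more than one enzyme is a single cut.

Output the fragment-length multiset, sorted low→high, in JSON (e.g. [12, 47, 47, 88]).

Scan for sites:
  KluI GATGGTA/7: at [1, 15, 37, 46, 68, 75, 93] ⇒ [1, 8, 22, 44, 53, 75, 82]
  PtaIX ACAAATGA/1: at [29, 53, 82] ⇒ [30, 54, 83]

All cut coordinates (distinct, sorted): [1, 8, 22, 30, 44, 53, 54, 75, 82, 83]

Fragment lengths:
  1→8: 7 bp
  8→22: 14 bp
  22→30: 8 bp
  30→44: 14 bp
  44→53: 9 bp
  53→54: 1 bp
  54→75: 21 bp
  75→82: 7 bp
  82→83: 1 bp
  83→1 (wrap): 99-83+1 = 17 bp

[1,1,7,7,8,9,14,14,17,21]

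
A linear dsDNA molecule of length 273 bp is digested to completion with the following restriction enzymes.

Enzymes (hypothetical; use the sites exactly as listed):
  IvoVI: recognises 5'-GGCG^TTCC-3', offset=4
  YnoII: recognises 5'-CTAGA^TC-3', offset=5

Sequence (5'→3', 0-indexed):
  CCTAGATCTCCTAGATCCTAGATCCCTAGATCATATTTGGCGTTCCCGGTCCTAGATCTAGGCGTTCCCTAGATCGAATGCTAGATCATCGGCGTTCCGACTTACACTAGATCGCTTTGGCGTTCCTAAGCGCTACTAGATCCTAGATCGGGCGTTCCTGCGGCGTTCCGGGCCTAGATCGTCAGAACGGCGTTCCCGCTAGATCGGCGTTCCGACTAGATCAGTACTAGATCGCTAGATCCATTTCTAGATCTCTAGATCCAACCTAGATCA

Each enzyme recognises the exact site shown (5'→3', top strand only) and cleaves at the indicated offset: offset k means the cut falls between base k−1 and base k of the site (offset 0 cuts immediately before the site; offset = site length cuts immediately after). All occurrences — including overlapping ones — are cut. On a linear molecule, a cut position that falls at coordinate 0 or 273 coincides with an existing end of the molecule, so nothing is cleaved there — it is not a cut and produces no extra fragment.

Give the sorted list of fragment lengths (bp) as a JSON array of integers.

Per-enzyme occurrences:
  IvoVI GGCGTTCC/4: at [38, 60, 90, 118, 150, 161, 188, 205] ⇒ [42, 64, 94, 122, 154, 165, 192, 209]
  YnoII CTAGATC/5: at [1, 10, 17, 25, 51, 68, 80, 106, 135, 142, 173, 198, 215, 226, 234, 246, 254, 265] ⇒ [6, 15, 22, 30, 56, 73, 85, 111, 140, 147, 178, 203, 220, 231, 239, 251, 259, 270]

Pooled cuts: [6, 15, 22, 30, 42, 56, 64, 73, 85, 94, 111, 122, 140, 147, 154, 165, 178, 192, 203, 209, 220, 231, 239, 251, 259, 270]

Fragments:
  [0,6): 6 bp
  [6,15): 9 bp
  [15,22): 7 bp
  [22,30): 8 bp
  [30,42): 12 bp
  [42,56): 14 bp
  [56,64): 8 bp
  [64,73): 9 bp
  [73,85): 12 bp
  [85,94): 9 bp
  [94,111): 17 bp
  [111,122): 11 bp
  [122,140): 18 bp
  [140,147): 7 bp
  [147,154): 7 bp
  [154,165): 11 bp
  [165,178): 13 bp
  [178,192): 14 bp
  [192,203): 11 bp
  [203,209): 6 bp
  [209,220): 11 bp
  [220,231): 11 bp
  [231,239): 8 bp
  [239,251): 12 bp
  [251,259): 8 bp
  [259,270): 11 bp
  [270,273): 3 bp

[3,6,6,7,7,7,8,8,8,8,9,9,9,11,11,11,11,11,11,12,12,12,13,14,14,17,18]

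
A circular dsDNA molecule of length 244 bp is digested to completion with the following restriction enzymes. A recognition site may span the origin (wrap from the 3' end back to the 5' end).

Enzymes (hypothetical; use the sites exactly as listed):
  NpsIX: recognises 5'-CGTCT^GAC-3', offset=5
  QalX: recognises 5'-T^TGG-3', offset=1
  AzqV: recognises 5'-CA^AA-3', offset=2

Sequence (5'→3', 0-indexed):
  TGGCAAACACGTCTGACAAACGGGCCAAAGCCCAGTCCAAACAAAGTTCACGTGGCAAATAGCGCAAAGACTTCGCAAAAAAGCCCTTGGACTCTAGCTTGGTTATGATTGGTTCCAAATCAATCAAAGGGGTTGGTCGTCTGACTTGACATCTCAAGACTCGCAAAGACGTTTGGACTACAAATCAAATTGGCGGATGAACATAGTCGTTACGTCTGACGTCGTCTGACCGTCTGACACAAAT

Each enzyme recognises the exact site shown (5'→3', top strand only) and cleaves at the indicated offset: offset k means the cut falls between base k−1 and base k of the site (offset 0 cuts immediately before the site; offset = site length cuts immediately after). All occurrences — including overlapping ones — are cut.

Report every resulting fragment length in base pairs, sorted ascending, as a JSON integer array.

Site scan:
  NpsIX (CGTCTGAC, off=5): starts [9, 137, 212, 222, 230] → cuts [14, 142, 217, 227, 235]
  QalX (TTGG, off=1): starts [86, 98, 108, 132, 172, 189, 243] → cuts [0, 87, 99, 109, 133, 173, 190]
  AzqV (CAAA, off=2): starts [3, 16, 25, 37, 41, 55, 64, 75, 115, 124, 163, 180, 185, 239] → cuts [5, 18, 27, 39, 43, 57, 66, 77, 117, 126, 165, 182, 187, 241]

Pooled cuts: [0, 5, 14, 18, 27, 39, 43, 57, 66, 77, 87, 99, 109, 117, 126, 133, 142, 165, 173, 182, 187, 190, 217, 227, 235, 241]

Fragments:
  0→5: 5 bp
  5→14: 9 bp
  14→18: 4 bp
  18→27: 9 bp
  27→39: 12 bp
  39→43: 4 bp
  43→57: 14 bp
  57→66: 9 bp
  66→77: 11 bp
  77→87: 10 bp
  87→99: 12 bp
  99→109: 10 bp
  109→117: 8 bp
  117→126: 9 bp
  126→133: 7 bp
  133→142: 9 bp
  142→165: 23 bp
  165→173: 8 bp
  173→182: 9 bp
  182→187: 5 bp
  187→190: 3 bp
  190→217: 27 bp
  217→227: 10 bp
  227→235: 8 bp
  235→241: 6 bp
  241→0 (wrap): 244-241+0 = 3 bp

[3,3,4,4,5,5,6,7,8,8,8,9,9,9,9,9,9,10,10,10,11,12,12,14,23,27]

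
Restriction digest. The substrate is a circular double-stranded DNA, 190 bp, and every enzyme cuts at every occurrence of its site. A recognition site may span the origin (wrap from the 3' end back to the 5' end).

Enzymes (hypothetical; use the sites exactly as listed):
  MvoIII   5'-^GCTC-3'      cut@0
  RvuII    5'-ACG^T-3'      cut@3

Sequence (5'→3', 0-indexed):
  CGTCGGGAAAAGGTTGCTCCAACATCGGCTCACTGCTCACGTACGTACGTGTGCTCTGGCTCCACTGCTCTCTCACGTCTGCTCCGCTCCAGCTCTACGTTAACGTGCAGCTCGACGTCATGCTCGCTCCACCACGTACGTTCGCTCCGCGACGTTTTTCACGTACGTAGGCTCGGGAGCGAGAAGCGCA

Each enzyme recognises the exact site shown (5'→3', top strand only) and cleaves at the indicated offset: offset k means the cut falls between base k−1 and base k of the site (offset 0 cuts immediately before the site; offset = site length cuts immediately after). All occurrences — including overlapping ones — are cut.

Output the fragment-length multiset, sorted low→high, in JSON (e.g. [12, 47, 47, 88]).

Per-enzyme occurrences:
  MvoIII GCTC/0: at [15, 27, 34, 52, 58, 66, 80, 85, 91, 109, 121, 125, 143, 170] ⇒ [15, 27, 34, 52, 58, 66, 80, 85, 91, 109, 121, 125, 143, 170]
  RvuII ACGT/3: at [38, 42, 46, 74, 96, 102, 114, 133, 137, 151, 160, 164, 189] ⇒ [2, 41, 45, 49, 77, 99, 105, 117, 136, 140, 154, 163, 167]

Pooled cuts: [2, 15, 27, 34, 41, 45, 49, 52, 58, 66, 77, 80, 85, 91, 99, 105, 109, 117, 121, 125, 136, 140, 143, 154, 163, 167, 170]

Fragments:
  2→15: 13 bp
  15→27: 12 bp
  27→34: 7 bp
  34→41: 7 bp
  41→45: 4 bp
  45→49: 4 bp
  49→52: 3 bp
  52→58: 6 bp
  58→66: 8 bp
  66→77: 11 bp
  77→80: 3 bp
  80→85: 5 bp
  85→91: 6 bp
  91→99: 8 bp
  99→105: 6 bp
  105→109: 4 bp
  109→117: 8 bp
  117→121: 4 bp
  121→125: 4 bp
  125→136: 11 bp
  136→140: 4 bp
  140→143: 3 bp
  143→154: 11 bp
  154→163: 9 bp
  163→167: 4 bp
  167→170: 3 bp
  170→2 (wrap): 190-170+2 = 22 bp

[3,3,3,3,4,4,4,4,4,4,4,5,6,6,6,7,7,8,8,8,9,11,11,11,12,13,22]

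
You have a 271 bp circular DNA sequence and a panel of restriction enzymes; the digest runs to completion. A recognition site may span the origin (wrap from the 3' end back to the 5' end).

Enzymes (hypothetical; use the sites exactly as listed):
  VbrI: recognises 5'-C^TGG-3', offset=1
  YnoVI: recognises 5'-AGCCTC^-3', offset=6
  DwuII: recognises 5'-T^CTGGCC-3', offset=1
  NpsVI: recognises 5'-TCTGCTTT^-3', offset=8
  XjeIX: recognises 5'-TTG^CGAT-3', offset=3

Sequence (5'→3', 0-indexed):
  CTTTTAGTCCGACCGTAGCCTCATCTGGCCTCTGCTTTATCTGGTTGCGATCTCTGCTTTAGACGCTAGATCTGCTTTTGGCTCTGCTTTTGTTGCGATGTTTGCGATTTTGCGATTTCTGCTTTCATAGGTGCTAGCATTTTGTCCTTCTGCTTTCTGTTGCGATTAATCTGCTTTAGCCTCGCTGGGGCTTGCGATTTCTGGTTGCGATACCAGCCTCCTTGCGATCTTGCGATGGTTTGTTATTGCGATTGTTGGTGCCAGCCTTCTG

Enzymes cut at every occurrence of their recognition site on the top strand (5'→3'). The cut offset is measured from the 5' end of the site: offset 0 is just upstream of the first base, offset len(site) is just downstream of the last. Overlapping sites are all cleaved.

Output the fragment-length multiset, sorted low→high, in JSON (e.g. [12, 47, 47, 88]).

Per-enzyme occurrences:
  VbrI CTGG/1: at [24, 40, 184, 200] ⇒ [25, 41, 185, 201]
  YnoVI AGCCTC/6: at [16, 177, 214] ⇒ [22, 183, 220]
  DwuII TCTGGCC/1: at [23] ⇒ [24]
  NpsVI TCTGCTTT/8: at [30, 52, 70, 82, 117, 148, 169, 267] ⇒ [4, 38, 60, 78, 90, 125, 156, 177]
  XjeIX TTGCGAT/3: at [44, 92, 101, 109, 159, 191, 204, 221, 229, 245] ⇒ [47, 95, 104, 112, 162, 194, 207, 224, 232, 248]

Pooled cuts: [4, 22, 24, 25, 38, 41, 47, 60, 78, 90, 95, 104, 112, 125, 156, 162, 177, 183, 185, 194, 201, 207, 220, 224, 232, 248]

Fragments:
  4→22: 18 bp
  22→24: 2 bp
  24→25: 1 bp
  25→38: 13 bp
  38→41: 3 bp
  41→47: 6 bp
  47→60: 13 bp
  60→78: 18 bp
  78→90: 12 bp
  90→95: 5 bp
  95→104: 9 bp
  104→112: 8 bp
  112→125: 13 bp
  125→156: 31 bp
  156→162: 6 bp
  162→177: 15 bp
  177→183: 6 bp
  183→185: 2 bp
  185→194: 9 bp
  194→201: 7 bp
  201→207: 6 bp
  207→220: 13 bp
  220→224: 4 bp
  224→232: 8 bp
  232→248: 16 bp
  248→4 (wrap): 271-248+4 = 27 bp

[1,2,2,3,4,5,6,6,6,6,7,8,8,9,9,12,13,13,13,13,15,16,18,18,27,31]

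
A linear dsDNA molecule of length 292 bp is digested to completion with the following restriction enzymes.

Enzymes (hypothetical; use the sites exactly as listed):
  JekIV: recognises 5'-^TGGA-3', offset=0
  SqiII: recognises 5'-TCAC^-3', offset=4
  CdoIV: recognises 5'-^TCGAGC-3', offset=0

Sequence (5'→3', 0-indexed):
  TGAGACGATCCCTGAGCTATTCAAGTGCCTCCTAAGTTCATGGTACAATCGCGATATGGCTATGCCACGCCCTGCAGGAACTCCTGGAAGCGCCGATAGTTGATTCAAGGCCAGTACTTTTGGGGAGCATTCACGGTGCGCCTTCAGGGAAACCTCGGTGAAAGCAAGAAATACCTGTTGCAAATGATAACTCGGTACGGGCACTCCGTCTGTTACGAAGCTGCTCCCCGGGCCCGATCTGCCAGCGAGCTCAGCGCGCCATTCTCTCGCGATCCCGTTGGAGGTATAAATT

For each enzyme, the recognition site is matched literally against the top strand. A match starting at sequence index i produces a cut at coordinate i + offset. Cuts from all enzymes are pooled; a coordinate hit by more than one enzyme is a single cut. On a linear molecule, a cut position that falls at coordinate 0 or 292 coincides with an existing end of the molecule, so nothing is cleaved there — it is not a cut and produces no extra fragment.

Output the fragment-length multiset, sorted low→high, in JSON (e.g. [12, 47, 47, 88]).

Site scan:
  JekIV (TGGA, off=0): starts [84, 278] → cuts [84, 278]
  SqiII (TCAC, off=4): starts [130] → cuts [134]
  CdoIV (TCGAGC, off=0): no sites

Pooled cuts: [84, 134, 278]

Fragments:
  [0,84): 84 bp
  [84,134): 50 bp
  [134,278): 144 bp
  [278,292): 14 bp

[14,50,84,144]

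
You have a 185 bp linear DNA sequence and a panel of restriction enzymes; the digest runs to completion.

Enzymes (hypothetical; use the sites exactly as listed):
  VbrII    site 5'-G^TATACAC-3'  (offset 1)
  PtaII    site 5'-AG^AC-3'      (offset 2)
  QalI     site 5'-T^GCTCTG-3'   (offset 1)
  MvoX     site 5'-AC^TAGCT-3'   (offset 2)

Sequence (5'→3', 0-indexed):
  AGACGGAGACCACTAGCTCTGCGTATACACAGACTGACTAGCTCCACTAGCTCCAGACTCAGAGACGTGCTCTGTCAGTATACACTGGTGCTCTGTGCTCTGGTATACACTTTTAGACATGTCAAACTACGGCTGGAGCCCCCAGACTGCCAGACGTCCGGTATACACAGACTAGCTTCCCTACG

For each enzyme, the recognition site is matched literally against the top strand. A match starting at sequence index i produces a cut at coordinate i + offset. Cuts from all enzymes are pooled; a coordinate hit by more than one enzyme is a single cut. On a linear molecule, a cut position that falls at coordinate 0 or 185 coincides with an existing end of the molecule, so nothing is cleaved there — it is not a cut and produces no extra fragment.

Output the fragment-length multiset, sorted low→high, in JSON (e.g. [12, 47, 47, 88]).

Scan for sites:
  VbrII (GTATACAC, off=1): starts [22, 77, 102, 160] → cuts [23, 78, 103, 161]
  PtaII (AGAC, off=2): starts [0, 6, 30, 54, 62, 114, 143, 151, 168] → cuts [2, 8, 32, 56, 64, 116, 145, 153, 170]
  QalI (TGCTCTG, off=1): starts [67, 88, 95] → cuts [68, 89, 96]
  MvoX (ACTAGCT, off=2): starts [11, 36, 45, 170] → cuts [13, 38, 47, 172]

Pooled cuts: [2, 8, 13, 23, 32, 38, 47, 56, 64, 68, 78, 89, 96, 103, 116, 145, 153, 161, 170, 172]

Fragment lengths:
  [0,2): 2 bp
  [2,8): 6 bp
  [8,13): 5 bp
  [13,23): 10 bp
  [23,32): 9 bp
  [32,38): 6 bp
  [38,47): 9 bp
  [47,56): 9 bp
  [56,64): 8 bp
  [64,68): 4 bp
  [68,78): 10 bp
  [78,89): 11 bp
  [89,96): 7 bp
  [96,103): 7 bp
  [103,116): 13 bp
  [116,145): 29 bp
  [145,153): 8 bp
  [153,161): 8 bp
  [161,170): 9 bp
  [170,172): 2 bp
  [172,185): 13 bp

[2,2,4,5,6,6,7,7,8,8,8,9,9,9,9,10,10,11,13,13,29]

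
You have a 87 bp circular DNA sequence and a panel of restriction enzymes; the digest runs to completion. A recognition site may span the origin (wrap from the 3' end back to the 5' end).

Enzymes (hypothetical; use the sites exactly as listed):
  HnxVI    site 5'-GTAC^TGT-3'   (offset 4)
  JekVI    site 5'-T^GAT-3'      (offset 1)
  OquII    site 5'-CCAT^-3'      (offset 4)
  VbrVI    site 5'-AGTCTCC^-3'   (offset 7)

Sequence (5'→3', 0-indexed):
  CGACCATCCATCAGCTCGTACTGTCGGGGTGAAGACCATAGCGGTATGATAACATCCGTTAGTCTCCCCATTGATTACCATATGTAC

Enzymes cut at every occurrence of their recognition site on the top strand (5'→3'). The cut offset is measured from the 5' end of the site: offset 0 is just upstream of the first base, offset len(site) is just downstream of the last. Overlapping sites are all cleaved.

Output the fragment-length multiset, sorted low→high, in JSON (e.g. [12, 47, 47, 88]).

Scan for sites:
  HnxVI (GTACTGT, off=4): starts [17] → cuts [21]
  JekVI (TGAT, off=1): starts [46, 71] → cuts [47, 72]
  OquII (CCAT, off=4): starts [3, 7, 35, 67, 77] → cuts [7, 11, 39, 71, 81]
  VbrVI (AGTCTCC, off=7): starts [60] → cuts [67]

All cut coordinates (distinct, sorted): [7, 11, 21, 39, 47, 67, 71, 72, 81]

Fragments:
  7→11: 4 bp
  11→21: 10 bp
  21→39: 18 bp
  39→47: 8 bp
  47→67: 20 bp
  67→71: 4 bp
  71→72: 1 bp
  72→81: 9 bp
  81→7 (wrap): 87-81+7 = 13 bp

[1,4,4,8,9,10,13,18,20]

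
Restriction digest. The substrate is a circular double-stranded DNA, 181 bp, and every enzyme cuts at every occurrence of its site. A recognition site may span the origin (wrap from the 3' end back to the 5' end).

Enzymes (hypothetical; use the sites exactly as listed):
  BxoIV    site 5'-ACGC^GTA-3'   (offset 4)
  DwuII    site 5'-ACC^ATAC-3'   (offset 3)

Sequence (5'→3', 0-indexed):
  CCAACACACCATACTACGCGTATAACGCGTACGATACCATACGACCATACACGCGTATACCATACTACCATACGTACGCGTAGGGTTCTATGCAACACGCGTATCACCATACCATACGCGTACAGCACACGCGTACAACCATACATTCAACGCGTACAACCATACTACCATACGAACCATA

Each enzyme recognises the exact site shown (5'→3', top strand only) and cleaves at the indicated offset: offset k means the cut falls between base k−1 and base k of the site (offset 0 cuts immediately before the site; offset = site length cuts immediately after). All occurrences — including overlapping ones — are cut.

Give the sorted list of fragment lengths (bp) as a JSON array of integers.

Scan for sites:
  BxoIV (ACGCGTA, off=4): starts [15, 24, 50, 75, 96, 115, 128, 149] → cuts [19, 28, 54, 79, 100, 119, 132, 153]
  DwuII (ACCATAC, off=3): starts [7, 35, 43, 58, 66, 105, 110, 137, 158, 166, 175] → cuts [10, 38, 46, 61, 69, 108, 113, 140, 161, 169, 178]

All cut coordinates (distinct, sorted): [10, 19, 28, 38, 46, 54, 61, 69, 79, 100, 108, 113, 119, 132, 140, 153, 161, 169, 178]

Fragment lengths:
  10→19: 9 bp
  19→28: 9 bp
  28→38: 10 bp
  38→46: 8 bp
  46→54: 8 bp
  54→61: 7 bp
  61→69: 8 bp
  69→79: 10 bp
  79→100: 21 bp
  100→108: 8 bp
  108→113: 5 bp
  113→119: 6 bp
  119→132: 13 bp
  132→140: 8 bp
  140→153: 13 bp
  153→161: 8 bp
  161→169: 8 bp
  169→178: 9 bp
  178→10 (wrap): 181-178+10 = 13 bp

[5,6,7,8,8,8,8,8,8,8,9,9,9,10,10,13,13,13,21]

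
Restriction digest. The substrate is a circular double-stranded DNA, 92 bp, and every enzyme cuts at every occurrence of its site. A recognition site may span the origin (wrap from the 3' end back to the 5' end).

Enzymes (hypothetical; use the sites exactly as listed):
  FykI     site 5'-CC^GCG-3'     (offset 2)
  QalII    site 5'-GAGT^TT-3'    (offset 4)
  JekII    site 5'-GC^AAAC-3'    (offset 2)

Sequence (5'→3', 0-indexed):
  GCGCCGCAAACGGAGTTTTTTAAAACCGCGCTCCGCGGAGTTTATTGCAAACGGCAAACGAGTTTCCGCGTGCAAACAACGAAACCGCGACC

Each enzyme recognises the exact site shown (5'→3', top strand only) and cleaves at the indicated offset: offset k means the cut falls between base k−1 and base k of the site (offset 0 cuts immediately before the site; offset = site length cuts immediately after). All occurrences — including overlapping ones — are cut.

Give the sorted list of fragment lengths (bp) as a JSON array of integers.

[4,6,6,7,7,7,7,7,8,9,11,13]

Per-enzyme occurrences:
  FykI CCGCG/2: at [25, 32, 65, 84, 90] ⇒ [0, 27, 34, 67, 86]
  QalII GAGTTT/4: at [12, 37, 59] ⇒ [16, 41, 63]
  JekII GCAAAC/2: at [5, 46, 53, 71] ⇒ [7, 48, 55, 73]

Pooled cuts: [0, 7, 16, 27, 34, 41, 48, 55, 63, 67, 73, 86]

Fragment lengths:
  0→7: 7 bp
  7→16: 9 bp
  16→27: 11 bp
  27→34: 7 bp
  34→41: 7 bp
  41→48: 7 bp
  48→55: 7 bp
  55→63: 8 bp
  63→67: 4 bp
  67→73: 6 bp
  73→86: 13 bp
  86→0 (wrap): 92-86+0 = 6 bp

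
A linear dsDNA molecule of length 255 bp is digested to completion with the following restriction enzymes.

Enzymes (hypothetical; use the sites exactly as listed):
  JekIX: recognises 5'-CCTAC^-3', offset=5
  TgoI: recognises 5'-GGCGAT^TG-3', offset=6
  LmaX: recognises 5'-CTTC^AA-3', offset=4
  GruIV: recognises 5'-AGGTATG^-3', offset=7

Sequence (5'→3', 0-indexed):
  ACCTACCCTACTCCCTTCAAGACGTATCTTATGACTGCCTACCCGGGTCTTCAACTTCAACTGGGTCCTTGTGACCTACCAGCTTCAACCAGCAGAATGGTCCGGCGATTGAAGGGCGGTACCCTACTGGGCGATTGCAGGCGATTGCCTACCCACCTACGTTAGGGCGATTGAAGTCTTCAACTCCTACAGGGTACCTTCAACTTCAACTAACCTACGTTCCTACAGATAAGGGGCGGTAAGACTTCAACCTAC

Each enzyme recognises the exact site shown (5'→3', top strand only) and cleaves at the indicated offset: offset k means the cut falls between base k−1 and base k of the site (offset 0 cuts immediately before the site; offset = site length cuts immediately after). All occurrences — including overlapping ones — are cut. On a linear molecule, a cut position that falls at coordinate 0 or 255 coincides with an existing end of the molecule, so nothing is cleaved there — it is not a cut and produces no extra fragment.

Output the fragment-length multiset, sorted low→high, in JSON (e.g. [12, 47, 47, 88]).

[5,6,6,6,7,7,7,7,8,8,8,9,10,10,10,11,11,11,18,21,22,23,24]

Site scan:
  JekIX (CCTAC, off=5): starts [1, 6, 37, 74, 122, 147, 155, 185, 213, 221, 250] → cuts [6, 11, 42, 79, 127, 152, 160, 190, 218, 226] (position 255 is a terminus of the linear molecule — no cut)
  TgoI (GGCGATTG, off=6): starts [103, 129, 139, 165] → cuts [109, 135, 145, 171]
  LmaX (CTTCAA, off=4): starts [14, 48, 54, 82, 177, 197, 203, 244] → cuts [18, 52, 58, 86, 181, 201, 207, 248]
  GruIV (AGGTATG, off=7): no sites

Pooled cuts: [6, 11, 18, 42, 52, 58, 79, 86, 109, 127, 135, 145, 152, 160, 171, 181, 190, 201, 207, 218, 226, 248]

Fragments:
  [0,6): 6 bp
  [6,11): 5 bp
  [11,18): 7 bp
  [18,42): 24 bp
  [42,52): 10 bp
  [52,58): 6 bp
  [58,79): 21 bp
  [79,86): 7 bp
  [86,109): 23 bp
  [109,127): 18 bp
  [127,135): 8 bp
  [135,145): 10 bp
  [145,152): 7 bp
  [152,160): 8 bp
  [160,171): 11 bp
  [171,181): 10 bp
  [181,190): 9 bp
  [190,201): 11 bp
  [201,207): 6 bp
  [207,218): 11 bp
  [218,226): 8 bp
  [226,248): 22 bp
  [248,255): 7 bp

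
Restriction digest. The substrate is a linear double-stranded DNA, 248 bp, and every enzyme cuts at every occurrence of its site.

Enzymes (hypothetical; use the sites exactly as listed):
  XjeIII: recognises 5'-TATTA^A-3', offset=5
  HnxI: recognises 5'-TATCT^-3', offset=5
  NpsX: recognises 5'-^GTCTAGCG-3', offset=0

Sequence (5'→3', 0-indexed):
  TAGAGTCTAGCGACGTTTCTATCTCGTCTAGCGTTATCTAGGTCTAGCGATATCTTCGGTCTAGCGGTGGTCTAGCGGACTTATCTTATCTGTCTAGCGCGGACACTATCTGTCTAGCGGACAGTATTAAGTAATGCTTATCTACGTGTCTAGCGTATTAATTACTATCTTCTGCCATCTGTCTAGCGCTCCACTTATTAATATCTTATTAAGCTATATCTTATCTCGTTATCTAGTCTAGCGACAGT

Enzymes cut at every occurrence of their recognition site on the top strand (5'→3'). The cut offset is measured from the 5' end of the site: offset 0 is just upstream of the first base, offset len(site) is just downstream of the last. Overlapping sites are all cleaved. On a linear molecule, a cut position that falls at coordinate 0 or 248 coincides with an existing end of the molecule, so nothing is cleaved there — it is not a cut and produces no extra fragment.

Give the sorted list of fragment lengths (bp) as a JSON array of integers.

[1,1,2,3,4,4,5,5,5,6,8,10,10,10,11,13,13,14,14,14,17,18,20,20,20]

Site scan:
  XjeIII (TATTAA, off=5): starts [124, 155, 195, 206] → cuts [129, 160, 200, 211]
  HnxI (TATCT, off=5): starts [19, 34, 50, 81, 86, 106, 138, 165, 201, 216, 221, 229] → cuts [24, 39, 55, 86, 91, 111, 143, 170, 206, 221, 226, 234]
  NpsX (GTCTAGCG, off=0): starts [4, 25, 41, 58, 69, 91, 111, 147, 180, 235] → cuts [4, 25, 41, 58, 69, 91, 111, 147, 180, 235]

All cut coordinates (distinct, sorted): [4, 24, 25, 39, 41, 55, 58, 69, 86, 91, 111, 129, 143, 147, 160, 170, 180, 200, 206, 211, 221, 226, 234, 235]

Fragments:
  [0,4): 4 bp
  [4,24): 20 bp
  [24,25): 1 bp
  [25,39): 14 bp
  [39,41): 2 bp
  [41,55): 14 bp
  [55,58): 3 bp
  [58,69): 11 bp
  [69,86): 17 bp
  [86,91): 5 bp
  [91,111): 20 bp
  [111,129): 18 bp
  [129,143): 14 bp
  [143,147): 4 bp
  [147,160): 13 bp
  [160,170): 10 bp
  [170,180): 10 bp
  [180,200): 20 bp
  [200,206): 6 bp
  [206,211): 5 bp
  [211,221): 10 bp
  [221,226): 5 bp
  [226,234): 8 bp
  [234,235): 1 bp
  [235,248): 13 bp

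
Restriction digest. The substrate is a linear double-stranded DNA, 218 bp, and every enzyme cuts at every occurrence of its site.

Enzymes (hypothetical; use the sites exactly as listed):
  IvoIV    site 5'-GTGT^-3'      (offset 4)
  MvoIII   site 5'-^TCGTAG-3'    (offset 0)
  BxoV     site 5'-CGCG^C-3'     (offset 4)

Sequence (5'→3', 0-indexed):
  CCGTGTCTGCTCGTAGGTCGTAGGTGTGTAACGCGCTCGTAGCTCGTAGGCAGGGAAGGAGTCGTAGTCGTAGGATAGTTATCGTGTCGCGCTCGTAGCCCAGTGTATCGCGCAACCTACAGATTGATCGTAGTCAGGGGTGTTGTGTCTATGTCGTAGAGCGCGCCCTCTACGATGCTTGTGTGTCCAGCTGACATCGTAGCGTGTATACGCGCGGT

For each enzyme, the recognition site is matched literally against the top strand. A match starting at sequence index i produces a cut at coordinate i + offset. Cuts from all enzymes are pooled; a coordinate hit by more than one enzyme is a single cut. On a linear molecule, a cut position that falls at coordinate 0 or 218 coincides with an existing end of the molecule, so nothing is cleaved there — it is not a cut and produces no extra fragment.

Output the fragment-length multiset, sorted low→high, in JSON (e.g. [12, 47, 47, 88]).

Site scan:
  IvoIV GTGT/4: at [2, 23, 25, 83, 102, 139, 144, 180, 182, 203] ⇒ [6, 27, 29, 87, 106, 143, 148, 184, 186, 207]
  MvoIII TCGTAG/0: at [10, 17, 36, 43, 61, 67, 92, 127, 153, 196] ⇒ [10, 17, 36, 43, 61, 67, 92, 127, 153, 196]
  BxoV CGCGC/4: at [31, 87, 108, 161, 210] ⇒ [35, 91, 112, 165, 214]

All cut coordinates (distinct, sorted): [6, 10, 17, 27, 29, 35, 36, 43, 61, 67, 87, 91, 92, 106, 112, 127, 143, 148, 153, 165, 184, 186, 196, 207, 214]

Fragment lengths:
  [0,6): 6 bp
  [6,10): 4 bp
  [10,17): 7 bp
  [17,27): 10 bp
  [27,29): 2 bp
  [29,35): 6 bp
  [35,36): 1 bp
  [36,43): 7 bp
  [43,61): 18 bp
  [61,67): 6 bp
  [67,87): 20 bp
  [87,91): 4 bp
  [91,92): 1 bp
  [92,106): 14 bp
  [106,112): 6 bp
  [112,127): 15 bp
  [127,143): 16 bp
  [143,148): 5 bp
  [148,153): 5 bp
  [153,165): 12 bp
  [165,184): 19 bp
  [184,186): 2 bp
  [186,196): 10 bp
  [196,207): 11 bp
  [207,214): 7 bp
  [214,218): 4 bp

[1,1,2,2,4,4,4,5,5,6,6,6,6,7,7,7,10,10,11,12,14,15,16,18,19,20]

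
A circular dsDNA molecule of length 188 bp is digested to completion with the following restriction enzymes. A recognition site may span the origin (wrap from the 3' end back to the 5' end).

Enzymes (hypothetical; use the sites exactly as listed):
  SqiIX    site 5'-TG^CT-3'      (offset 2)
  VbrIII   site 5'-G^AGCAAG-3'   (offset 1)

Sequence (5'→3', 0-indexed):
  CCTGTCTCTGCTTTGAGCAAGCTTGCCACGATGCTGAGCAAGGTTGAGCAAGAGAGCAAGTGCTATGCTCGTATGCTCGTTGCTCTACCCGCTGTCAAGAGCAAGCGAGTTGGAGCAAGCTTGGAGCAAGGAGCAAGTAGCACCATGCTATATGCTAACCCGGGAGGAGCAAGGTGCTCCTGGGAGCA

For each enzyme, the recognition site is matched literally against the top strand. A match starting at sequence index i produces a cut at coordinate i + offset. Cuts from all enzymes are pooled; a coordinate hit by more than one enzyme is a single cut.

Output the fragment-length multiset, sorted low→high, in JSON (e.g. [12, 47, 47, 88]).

[3,5,5,7,7,7,8,8,8,9,10,11,13,14,16,17,18,22]

Site scan:
  SqiIX TGCT/2: at [8, 31, 60, 65, 73, 80, 145, 152, 174] ⇒ [10, 33, 62, 67, 75, 82, 147, 154, 176]
  VbrIII GAGCAAG/1: at [14, 35, 45, 53, 98, 112, 123, 130, 166] ⇒ [15, 36, 46, 54, 99, 113, 124, 131, 167]

Pooled cuts: [10, 15, 33, 36, 46, 54, 62, 67, 75, 82, 99, 113, 124, 131, 147, 154, 167, 176]

Fragments:
  10→15: 5 bp
  15→33: 18 bp
  33→36: 3 bp
  36→46: 10 bp
  46→54: 8 bp
  54→62: 8 bp
  62→67: 5 bp
  67→75: 8 bp
  75→82: 7 bp
  82→99: 17 bp
  99→113: 14 bp
  113→124: 11 bp
  124→131: 7 bp
  131→147: 16 bp
  147→154: 7 bp
  154→167: 13 bp
  167→176: 9 bp
  176→10 (wrap): 188-176+10 = 22 bp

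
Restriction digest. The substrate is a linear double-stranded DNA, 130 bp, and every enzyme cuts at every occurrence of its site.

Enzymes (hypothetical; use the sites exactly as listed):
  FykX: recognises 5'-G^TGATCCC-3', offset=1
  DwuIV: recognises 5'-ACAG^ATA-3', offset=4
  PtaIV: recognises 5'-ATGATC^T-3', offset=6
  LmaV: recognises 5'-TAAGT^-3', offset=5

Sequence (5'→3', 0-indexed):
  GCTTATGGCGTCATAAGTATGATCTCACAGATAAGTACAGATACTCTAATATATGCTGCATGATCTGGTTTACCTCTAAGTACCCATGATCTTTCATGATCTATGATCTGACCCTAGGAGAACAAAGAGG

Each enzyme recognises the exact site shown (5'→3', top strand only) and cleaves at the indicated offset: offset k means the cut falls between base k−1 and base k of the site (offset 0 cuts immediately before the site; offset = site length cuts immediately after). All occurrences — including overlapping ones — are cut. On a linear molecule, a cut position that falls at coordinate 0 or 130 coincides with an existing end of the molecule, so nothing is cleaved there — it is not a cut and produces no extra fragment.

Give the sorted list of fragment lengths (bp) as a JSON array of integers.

Site scan:
  FykX (GTGATCCC, off=1): no sites
  DwuIV (ACAGATA, off=4): starts [26, 36] → cuts [30, 40]
  PtaIV (ATGATCT, off=6): starts [18, 59, 85, 95, 102] → cuts [24, 65, 91, 101, 108]
  LmaV (TAAGT, off=5): starts [13, 31, 76] → cuts [18, 36, 81]

All cut coordinates (distinct, sorted): [18, 24, 30, 36, 40, 65, 81, 91, 101, 108]

Fragment lengths:
  [0,18): 18 bp
  [18,24): 6 bp
  [24,30): 6 bp
  [30,36): 6 bp
  [36,40): 4 bp
  [40,65): 25 bp
  [65,81): 16 bp
  [81,91): 10 bp
  [91,101): 10 bp
  [101,108): 7 bp
  [108,130): 22 bp

[4,6,6,6,7,10,10,16,18,22,25]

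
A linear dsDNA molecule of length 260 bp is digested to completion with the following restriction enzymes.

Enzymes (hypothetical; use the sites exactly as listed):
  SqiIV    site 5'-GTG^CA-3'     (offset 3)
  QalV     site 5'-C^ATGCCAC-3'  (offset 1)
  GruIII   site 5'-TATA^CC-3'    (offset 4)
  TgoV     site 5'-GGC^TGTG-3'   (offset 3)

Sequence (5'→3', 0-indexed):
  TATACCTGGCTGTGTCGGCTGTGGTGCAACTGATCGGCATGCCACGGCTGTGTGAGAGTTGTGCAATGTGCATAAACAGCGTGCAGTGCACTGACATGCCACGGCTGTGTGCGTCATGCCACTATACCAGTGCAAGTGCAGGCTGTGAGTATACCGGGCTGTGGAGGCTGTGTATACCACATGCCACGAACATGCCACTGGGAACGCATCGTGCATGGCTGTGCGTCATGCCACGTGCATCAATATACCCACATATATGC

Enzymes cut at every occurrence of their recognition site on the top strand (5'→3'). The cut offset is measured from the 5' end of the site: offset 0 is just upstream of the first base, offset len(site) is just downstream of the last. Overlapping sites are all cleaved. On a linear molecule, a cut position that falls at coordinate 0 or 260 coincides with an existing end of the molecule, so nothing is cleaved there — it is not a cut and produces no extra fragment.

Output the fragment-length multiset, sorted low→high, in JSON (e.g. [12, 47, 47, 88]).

[4,4,5,5,6,6,6,6,6,7,7,7,8,8,9,9,10,10,10,10,10,10,11,11,12,13,13,15,22]

Per-enzyme occurrences:
  SqiIV GTGCA/3: at [23, 60, 67, 80, 85, 129, 135, 210, 234] ⇒ [26, 63, 70, 83, 88, 132, 138, 213, 237]
  QalV CATGCCAC/1: at [37, 94, 114, 179, 190, 226] ⇒ [38, 95, 115, 180, 191, 227]
  GruIII TATACC/4: at [0, 122, 149, 172, 243] ⇒ [4, 126, 153, 176, 247]
  TgoV GGCTGTG/3: at [7, 16, 45, 102, 140, 156, 165, 216] ⇒ [10, 19, 48, 105, 143, 159, 168, 219]

All cut coordinates (distinct, sorted): [4, 10, 19, 26, 38, 48, 63, 70, 83, 88, 95, 105, 115, 126, 132, 138, 143, 153, 159, 168, 176, 180, 191, 213, 219, 227, 237, 247]

Fragments:
  [0,4): 4 bp
  [4,10): 6 bp
  [10,19): 9 bp
  [19,26): 7 bp
  [26,38): 12 bp
  [38,48): 10 bp
  [48,63): 15 bp
  [63,70): 7 bp
  [70,83): 13 bp
  [83,88): 5 bp
  [88,95): 7 bp
  [95,105): 10 bp
  [105,115): 10 bp
  [115,126): 11 bp
  [126,132): 6 bp
  [132,138): 6 bp
  [138,143): 5 bp
  [143,153): 10 bp
  [153,159): 6 bp
  [159,168): 9 bp
  [168,176): 8 bp
  [176,180): 4 bp
  [180,191): 11 bp
  [191,213): 22 bp
  [213,219): 6 bp
  [219,227): 8 bp
  [227,237): 10 bp
  [237,247): 10 bp
  [247,260): 13 bp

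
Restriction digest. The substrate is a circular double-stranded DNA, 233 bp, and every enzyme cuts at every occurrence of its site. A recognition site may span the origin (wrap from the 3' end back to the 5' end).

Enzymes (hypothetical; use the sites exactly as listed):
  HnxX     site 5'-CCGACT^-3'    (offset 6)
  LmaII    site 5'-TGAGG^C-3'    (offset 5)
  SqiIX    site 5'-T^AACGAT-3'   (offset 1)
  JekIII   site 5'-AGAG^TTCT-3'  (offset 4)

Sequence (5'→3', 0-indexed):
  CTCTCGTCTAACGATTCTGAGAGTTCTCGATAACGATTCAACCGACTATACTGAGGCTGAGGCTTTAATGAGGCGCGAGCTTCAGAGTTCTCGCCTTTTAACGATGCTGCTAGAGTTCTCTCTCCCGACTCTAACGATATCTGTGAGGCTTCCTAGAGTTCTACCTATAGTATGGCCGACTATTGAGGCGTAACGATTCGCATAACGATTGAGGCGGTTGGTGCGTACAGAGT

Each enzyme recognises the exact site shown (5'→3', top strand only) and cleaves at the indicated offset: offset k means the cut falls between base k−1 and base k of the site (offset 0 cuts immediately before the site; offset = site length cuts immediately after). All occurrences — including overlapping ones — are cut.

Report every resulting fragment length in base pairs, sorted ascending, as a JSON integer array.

Per-enzyme occurrences:
  HnxX CCGACT/6: at [41, 124, 175] ⇒ [47, 130, 181]
  LmaII TGAGGC/5: at [51, 57, 68, 143, 183, 209] ⇒ [56, 62, 73, 148, 188, 214]
  SqiIX TAACGAT/1: at [8, 30, 98, 131, 190, 202] ⇒ [9, 31, 99, 132, 191, 203]
  JekIII AGAGTTCT/4: at [19, 83, 111, 154] ⇒ [23, 87, 115, 158]

Pooled cuts: [9, 23, 31, 47, 56, 62, 73, 87, 99, 115, 130, 132, 148, 158, 181, 188, 191, 203, 214]

Fragments:
  9→23: 14 bp
  23→31: 8 bp
  31→47: 16 bp
  47→56: 9 bp
  56→62: 6 bp
  62→73: 11 bp
  73→87: 14 bp
  87→99: 12 bp
  99→115: 16 bp
  115→130: 15 bp
  130→132: 2 bp
  132→148: 16 bp
  148→158: 10 bp
  158→181: 23 bp
  181→188: 7 bp
  188→191: 3 bp
  191→203: 12 bp
  203→214: 11 bp
  214→9 (wrap): 233-214+9 = 28 bp

[2,3,6,7,8,9,10,11,11,12,12,14,14,15,16,16,16,23,28]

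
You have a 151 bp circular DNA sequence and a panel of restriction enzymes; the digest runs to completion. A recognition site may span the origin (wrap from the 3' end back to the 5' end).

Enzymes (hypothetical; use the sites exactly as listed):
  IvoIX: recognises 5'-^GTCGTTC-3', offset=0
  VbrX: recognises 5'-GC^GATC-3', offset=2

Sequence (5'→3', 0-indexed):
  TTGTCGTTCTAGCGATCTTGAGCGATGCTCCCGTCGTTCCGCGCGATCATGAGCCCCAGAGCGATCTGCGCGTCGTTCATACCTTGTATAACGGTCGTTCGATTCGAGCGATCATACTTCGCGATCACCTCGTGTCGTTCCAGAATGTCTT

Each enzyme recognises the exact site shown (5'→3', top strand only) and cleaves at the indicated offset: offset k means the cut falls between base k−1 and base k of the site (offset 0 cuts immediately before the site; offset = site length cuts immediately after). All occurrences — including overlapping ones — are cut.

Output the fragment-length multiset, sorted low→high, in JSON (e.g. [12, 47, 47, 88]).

Per-enzyme occurrences:
  IvoIX (GTCGTTC, off=0): starts [2, 32, 71, 93, 133] → cuts [2, 32, 71, 93, 133]
  VbrX (GCGATC, off=2): starts [11, 42, 60, 107, 120] → cuts [13, 44, 62, 109, 122]

All cut coordinates (distinct, sorted): [2, 13, 32, 44, 62, 71, 93, 109, 122, 133]

Fragment lengths:
  2→13: 11 bp
  13→32: 19 bp
  32→44: 12 bp
  44→62: 18 bp
  62→71: 9 bp
  71→93: 22 bp
  93→109: 16 bp
  109→122: 13 bp
  122→133: 11 bp
  133→2 (wrap): 151-133+2 = 20 bp

[9,11,11,12,13,16,18,19,20,22]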